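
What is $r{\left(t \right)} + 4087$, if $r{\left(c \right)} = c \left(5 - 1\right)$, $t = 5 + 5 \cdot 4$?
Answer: $4187$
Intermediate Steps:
$t = 25$ ($t = 5 + 20 = 25$)
$r{\left(c \right)} = 4 c$ ($r{\left(c \right)} = c 4 = 4 c$)
$r{\left(t \right)} + 4087 = 4 \cdot 25 + 4087 = 100 + 4087 = 4187$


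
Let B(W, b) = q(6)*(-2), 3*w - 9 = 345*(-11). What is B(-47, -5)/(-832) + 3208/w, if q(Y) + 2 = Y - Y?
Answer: -334263/131248 ≈ -2.5468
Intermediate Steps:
w = -1262 (w = 3 + (345*(-11))/3 = 3 + (⅓)*(-3795) = 3 - 1265 = -1262)
q(Y) = -2 (q(Y) = -2 + (Y - Y) = -2 + 0 = -2)
B(W, b) = 4 (B(W, b) = -2*(-2) = 4)
B(-47, -5)/(-832) + 3208/w = 4/(-832) + 3208/(-1262) = 4*(-1/832) + 3208*(-1/1262) = -1/208 - 1604/631 = -334263/131248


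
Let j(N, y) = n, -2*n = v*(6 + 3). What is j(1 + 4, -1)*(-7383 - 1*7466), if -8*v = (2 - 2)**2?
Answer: 0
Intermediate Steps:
v = 0 (v = -(2 - 2)**2/8 = -1/8*0**2 = -1/8*0 = 0)
n = 0 (n = -0*(6 + 3) = -0*9 = -1/2*0 = 0)
j(N, y) = 0
j(1 + 4, -1)*(-7383 - 1*7466) = 0*(-7383 - 1*7466) = 0*(-7383 - 7466) = 0*(-14849) = 0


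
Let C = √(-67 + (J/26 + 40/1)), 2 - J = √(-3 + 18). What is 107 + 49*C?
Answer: 107 + 49*√(-18200 - 26*√15)/26 ≈ 107.0 + 254.95*I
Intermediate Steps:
J = 2 - √15 (J = 2 - √(-3 + 18) = 2 - √15 ≈ -1.8730)
C = √(-350/13 - √15/26) (C = √(-67 + ((2 - √15)/26 + 40/1)) = √(-67 + ((2 - √15)*(1/26) + 40*1)) = √(-67 + ((1/13 - √15/26) + 40)) = √(-67 + (521/13 - √15/26)) = √(-350/13 - √15/26) ≈ 5.2031*I)
107 + 49*C = 107 + 49*(√(-18200 - 26*√15)/26) = 107 + 49*√(-18200 - 26*√15)/26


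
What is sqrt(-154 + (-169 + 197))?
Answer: 3*I*sqrt(14) ≈ 11.225*I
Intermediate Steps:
sqrt(-154 + (-169 + 197)) = sqrt(-154 + 28) = sqrt(-126) = 3*I*sqrt(14)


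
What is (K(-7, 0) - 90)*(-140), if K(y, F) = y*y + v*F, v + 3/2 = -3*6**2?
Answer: 5740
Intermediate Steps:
v = -219/2 (v = -3/2 - 3*6**2 = -3/2 - 3*36 = -3/2 - 108 = -219/2 ≈ -109.50)
K(y, F) = y**2 - 219*F/2 (K(y, F) = y*y - 219*F/2 = y**2 - 219*F/2)
(K(-7, 0) - 90)*(-140) = (((-7)**2 - 219/2*0) - 90)*(-140) = ((49 + 0) - 90)*(-140) = (49 - 90)*(-140) = -41*(-140) = 5740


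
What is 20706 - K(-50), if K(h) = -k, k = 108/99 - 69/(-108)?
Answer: 8200261/396 ≈ 20708.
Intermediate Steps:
k = 685/396 (k = 108*(1/99) - 69*(-1/108) = 12/11 + 23/36 = 685/396 ≈ 1.7298)
K(h) = -685/396 (K(h) = -1*685/396 = -685/396)
20706 - K(-50) = 20706 - 1*(-685/396) = 20706 + 685/396 = 8200261/396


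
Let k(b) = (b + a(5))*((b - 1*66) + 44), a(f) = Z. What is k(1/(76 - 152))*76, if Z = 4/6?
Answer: -249277/228 ≈ -1093.3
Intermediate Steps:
Z = ⅔ (Z = 4*(⅙) = ⅔ ≈ 0.66667)
a(f) = ⅔
k(b) = (-22 + b)*(⅔ + b) (k(b) = (b + ⅔)*((b - 1*66) + 44) = (⅔ + b)*((b - 66) + 44) = (⅔ + b)*((-66 + b) + 44) = (⅔ + b)*(-22 + b) = (-22 + b)*(⅔ + b))
k(1/(76 - 152))*76 = (-44/3 + (1/(76 - 152))² - 64/(3*(76 - 152)))*76 = (-44/3 + (1/(-76))² - 64/3/(-76))*76 = (-44/3 + (-1/76)² - 64/3*(-1/76))*76 = (-44/3 + 1/5776 + 16/57)*76 = -249277/17328*76 = -249277/228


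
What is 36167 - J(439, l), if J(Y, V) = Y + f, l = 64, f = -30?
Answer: 35758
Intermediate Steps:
J(Y, V) = -30 + Y (J(Y, V) = Y - 30 = -30 + Y)
36167 - J(439, l) = 36167 - (-30 + 439) = 36167 - 1*409 = 36167 - 409 = 35758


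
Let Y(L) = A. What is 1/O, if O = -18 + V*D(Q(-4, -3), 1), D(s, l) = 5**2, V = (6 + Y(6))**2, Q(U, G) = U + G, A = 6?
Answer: 1/3582 ≈ 0.00027917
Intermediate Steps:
Y(L) = 6
Q(U, G) = G + U
V = 144 (V = (6 + 6)**2 = 12**2 = 144)
D(s, l) = 25
O = 3582 (O = -18 + 144*25 = -18 + 3600 = 3582)
1/O = 1/3582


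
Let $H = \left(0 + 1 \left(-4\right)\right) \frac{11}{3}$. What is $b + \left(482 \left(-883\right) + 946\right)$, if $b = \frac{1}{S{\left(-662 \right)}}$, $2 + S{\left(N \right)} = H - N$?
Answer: $- \frac{822141757}{1936} \approx -4.2466 \cdot 10^{5}$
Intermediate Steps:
$H = - \frac{44}{3}$ ($H = \left(0 - 4\right) 11 \cdot \frac{1}{3} = \left(-4\right) \frac{11}{3} = - \frac{44}{3} \approx -14.667$)
$S{\left(N \right)} = - \frac{50}{3} - N$ ($S{\left(N \right)} = -2 - \left(\frac{44}{3} + N\right) = - \frac{50}{3} - N$)
$b = \frac{3}{1936}$ ($b = \frac{1}{- \frac{50}{3} - -662} = \frac{1}{- \frac{50}{3} + 662} = \frac{1}{\frac{1936}{3}} = \frac{3}{1936} \approx 0.0015496$)
$b + \left(482 \left(-883\right) + 946\right) = \frac{3}{1936} + \left(482 \left(-883\right) + 946\right) = \frac{3}{1936} + \left(-425606 + 946\right) = \frac{3}{1936} - 424660 = - \frac{822141757}{1936}$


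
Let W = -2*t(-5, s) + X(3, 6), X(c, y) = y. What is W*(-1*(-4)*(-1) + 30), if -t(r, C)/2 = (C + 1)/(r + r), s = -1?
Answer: 156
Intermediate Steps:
t(r, C) = -(1 + C)/r (t(r, C) = -2*(C + 1)/(r + r) = -2*(1 + C)/(2*r) = -2*(1 + C)*1/(2*r) = -(1 + C)/r)
W = 6 (W = -2*(-1 - 1*(-1))/(-5) + 6 = -(-2)*(-1 + 1)/5 + 6 = -(-2)*0/5 + 6 = -2*0 + 6 = 0 + 6 = 6)
W*(-1*(-4)*(-1) + 30) = 6*(-1*(-4)*(-1) + 30) = 6*(4*(-1) + 30) = 6*(-4 + 30) = 6*26 = 156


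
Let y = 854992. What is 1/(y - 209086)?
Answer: 1/645906 ≈ 1.5482e-6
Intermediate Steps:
1/(y - 209086) = 1/(854992 - 209086) = 1/645906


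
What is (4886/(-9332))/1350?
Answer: -2443/6299100 ≈ -0.00038783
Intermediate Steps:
(4886/(-9332))/1350 = (4886*(-1/9332))*(1/1350) = -2443/4666*1/1350 = -2443/6299100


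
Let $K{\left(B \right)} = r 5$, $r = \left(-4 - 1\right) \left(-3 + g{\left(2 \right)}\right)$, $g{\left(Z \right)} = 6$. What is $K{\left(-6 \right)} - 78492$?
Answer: $-78567$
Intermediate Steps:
$r = -15$ ($r = \left(-4 - 1\right) \left(-3 + 6\right) = \left(-4 - 1\right) 3 = \left(-5\right) 3 = -15$)
$K{\left(B \right)} = -75$ ($K{\left(B \right)} = \left(-15\right) 5 = -75$)
$K{\left(-6 \right)} - 78492 = -75 - 78492 = -78567$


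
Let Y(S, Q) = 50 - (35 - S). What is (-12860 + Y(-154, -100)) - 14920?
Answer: -27919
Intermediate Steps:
Y(S, Q) = 15 + S (Y(S, Q) = 50 + (-35 + S) = 15 + S)
(-12860 + Y(-154, -100)) - 14920 = (-12860 + (15 - 154)) - 14920 = (-12860 - 139) - 14920 = -12999 - 14920 = -27919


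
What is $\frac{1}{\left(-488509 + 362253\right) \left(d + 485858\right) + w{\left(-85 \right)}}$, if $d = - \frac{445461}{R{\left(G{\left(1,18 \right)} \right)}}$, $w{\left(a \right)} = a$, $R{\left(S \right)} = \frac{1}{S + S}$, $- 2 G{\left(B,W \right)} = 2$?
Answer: $- \frac{1}{173826735765} \approx -5.7529 \cdot 10^{-12}$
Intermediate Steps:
$G{\left(B,W \right)} = -1$ ($G{\left(B,W \right)} = \left(- \frac{1}{2}\right) 2 = -1$)
$R{\left(S \right)} = \frac{1}{2 S}$
$d = 890922$ ($d = - \frac{445461}{\frac{1}{2} \frac{1}{-1}} = - \frac{445461}{\frac{1}{2} \left(-1\right)} = - \frac{445461}{- \frac{1}{2}} = \left(-445461\right) \left(-2\right) = 890922$)
$\frac{1}{\left(-488509 + 362253\right) \left(d + 485858\right) + w{\left(-85 \right)}} = \frac{1}{\left(-488509 + 362253\right) \left(890922 + 485858\right) - 85} = \frac{1}{\left(-126256\right) 1376780 - 85} = \frac{1}{-173826735680 - 85} = \frac{1}{-173826735765} = - \frac{1}{173826735765}$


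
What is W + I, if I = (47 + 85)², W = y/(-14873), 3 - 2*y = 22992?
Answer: 518317293/29746 ≈ 17425.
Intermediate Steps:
y = -22989/2 (y = 3/2 - ½*22992 = 3/2 - 11496 = -22989/2 ≈ -11495.)
W = 22989/29746 (W = -22989/2/(-14873) = -22989/2*(-1/14873) = 22989/29746 ≈ 0.77284)
I = 17424 (I = 132² = 17424)
W + I = 22989/29746 + 17424 = 518317293/29746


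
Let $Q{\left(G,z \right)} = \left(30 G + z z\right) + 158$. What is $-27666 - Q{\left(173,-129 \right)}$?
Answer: $-49655$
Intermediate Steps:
$Q{\left(G,z \right)} = 158 + z^{2} + 30 G$ ($Q{\left(G,z \right)} = \left(30 G + z^{2}\right) + 158 = \left(z^{2} + 30 G\right) + 158 = 158 + z^{2} + 30 G$)
$-27666 - Q{\left(173,-129 \right)} = -27666 - \left(158 + \left(-129\right)^{2} + 30 \cdot 173\right) = -27666 - \left(158 + 16641 + 5190\right) = -27666 - 21989 = -49655$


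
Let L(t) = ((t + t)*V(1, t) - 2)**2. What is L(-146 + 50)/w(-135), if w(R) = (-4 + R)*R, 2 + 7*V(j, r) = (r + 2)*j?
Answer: 339222724/919485 ≈ 368.93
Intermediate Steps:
V(j, r) = -2/7 + j*(2 + r)/7 (V(j, r) = -2/7 + ((r + 2)*j)/7 = -2/7 + ((2 + r)*j)/7 = -2/7 + (j*(2 + r))/7 = -2/7 + j*(2 + r)/7)
w(R) = R*(-4 + R)
L(t) = (-2 + 2*t**2/7)**2 (L(t) = ((t + t)*(-2/7 + (2/7)*1 + (1/7)*1*t) - 2)**2 = ((2*t)*(-2/7 + 2/7 + t/7) - 2)**2 = ((2*t)*(t/7) - 2)**2 = (2*t**2/7 - 2)**2 = (-2 + 2*t**2/7)**2)
L(-146 + 50)/w(-135) = (4*(-7 + (-146 + 50)**2)**2/49)/((-135*(-4 - 135))) = (4*(-7 + (-96)**2)**2/49)/((-135*(-139))) = (4*(-7 + 9216)**2/49)/18765 = ((4/49)*9209**2)*(1/18765) = ((4/49)*84805681)*(1/18765) = (339222724/49)*(1/18765) = 339222724/919485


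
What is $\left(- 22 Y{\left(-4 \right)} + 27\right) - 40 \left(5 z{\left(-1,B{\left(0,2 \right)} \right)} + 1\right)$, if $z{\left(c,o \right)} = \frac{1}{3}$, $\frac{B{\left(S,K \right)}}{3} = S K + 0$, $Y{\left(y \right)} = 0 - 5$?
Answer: $\frac{91}{3} \approx 30.333$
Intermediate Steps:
$Y{\left(y \right)} = -5$ ($Y{\left(y \right)} = 0 - 5 = -5$)
$B{\left(S,K \right)} = 3 K S$ ($B{\left(S,K \right)} = 3 \left(S K + 0\right) = 3 \left(K S + 0\right) = 3 K S$)
$z{\left(c,o \right)} = \frac{1}{3}$
$\left(- 22 Y{\left(-4 \right)} + 27\right) - 40 \left(5 z{\left(-1,B{\left(0,2 \right)} \right)} + 1\right) = \left(\left(-22\right) \left(-5\right) + 27\right) - 40 \left(5 \cdot \frac{1}{3} + 1\right) = \left(110 + 27\right) - 40 \left(\frac{5}{3} + 1\right) = 137 - \frac{320}{3} = \frac{91}{3}$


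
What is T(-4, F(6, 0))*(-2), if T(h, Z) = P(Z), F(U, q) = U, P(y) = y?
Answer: -12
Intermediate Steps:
T(h, Z) = Z
T(-4, F(6, 0))*(-2) = 6*(-2) = -12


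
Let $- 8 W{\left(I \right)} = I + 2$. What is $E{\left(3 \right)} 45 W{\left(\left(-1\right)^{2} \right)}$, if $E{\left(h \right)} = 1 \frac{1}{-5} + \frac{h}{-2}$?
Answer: $\frac{459}{16} \approx 28.688$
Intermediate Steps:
$W{\left(I \right)} = - \frac{1}{4} - \frac{I}{8}$ ($W{\left(I \right)} = - \frac{I + 2}{8} = - \frac{2 + I}{8} = - \frac{1}{4} - \frac{I}{8}$)
$E{\left(h \right)} = - \frac{1}{5} - \frac{h}{2}$ ($E{\left(h \right)} = 1 \left(- \frac{1}{5}\right) + h \left(- \frac{1}{2}\right) = - \frac{1}{5} - \frac{h}{2}$)
$E{\left(3 \right)} 45 W{\left(\left(-1\right)^{2} \right)} = \left(- \frac{1}{5} - \frac{3}{2}\right) 45 \left(- \frac{1}{4} - \frac{\left(-1\right)^{2}}{8}\right) = \left(- \frac{1}{5} - \frac{3}{2}\right) 45 \left(- \frac{1}{4} - \frac{1}{8}\right) = \left(- \frac{17}{10}\right) 45 \left(- \frac{1}{4} - \frac{1}{8}\right) = \left(- \frac{153}{2}\right) \left(- \frac{3}{8}\right) = \frac{459}{16}$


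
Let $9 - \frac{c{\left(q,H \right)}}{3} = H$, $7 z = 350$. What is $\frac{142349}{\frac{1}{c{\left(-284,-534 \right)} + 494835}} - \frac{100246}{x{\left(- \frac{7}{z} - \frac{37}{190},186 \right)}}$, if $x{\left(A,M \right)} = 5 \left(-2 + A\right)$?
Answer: $\frac{78374319238394}{1109} \approx 7.0671 \cdot 10^{10}$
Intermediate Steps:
$z = 50$ ($z = \frac{1}{7} \cdot 350 = 50$)
$c{\left(q,H \right)} = 27 - 3 H$
$x{\left(A,M \right)} = -10 + 5 A$
$\frac{142349}{\frac{1}{c{\left(-284,-534 \right)} + 494835}} - \frac{100246}{x{\left(- \frac{7}{z} - \frac{37}{190},186 \right)}} = \frac{142349}{\frac{1}{\left(27 - -1602\right) + 494835}} - \frac{100246}{-10 + 5 \left(- \frac{7}{50} - \frac{37}{190}\right)} = \frac{142349}{\frac{1}{\left(27 + 1602\right) + 494835}} - \frac{100246}{-10 + 5 \left(\left(-7\right) \frac{1}{50} - \frac{37}{190}\right)} = \frac{142349}{\frac{1}{1629 + 494835}} - \frac{100246}{-10 + 5 \left(- \frac{7}{50} - \frac{37}{190}\right)} = \frac{142349}{\frac{1}{496464}} - \frac{100246}{-10 + 5 \left(- \frac{159}{475}\right)} = 142349 \frac{1}{\frac{1}{496464}} - \frac{100246}{-10 - \frac{159}{95}} = 142349 \cdot 496464 - \frac{100246}{- \frac{1109}{95}} = 70671153936 - - \frac{9523370}{1109} = 70671153936 + \frac{9523370}{1109} = \frac{78374319238394}{1109}$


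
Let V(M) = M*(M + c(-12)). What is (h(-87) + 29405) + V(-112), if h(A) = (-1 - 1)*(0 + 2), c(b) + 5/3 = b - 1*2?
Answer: 131099/3 ≈ 43700.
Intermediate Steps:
c(b) = -11/3 + b (c(b) = -5/3 + (b - 1*2) = -5/3 + (b - 2) = -5/3 + (-2 + b) = -11/3 + b)
V(M) = M*(-47/3 + M) (V(M) = M*(M + (-11/3 - 12)) = M*(M - 47/3) = M*(-47/3 + M))
h(A) = -4 (h(A) = -2*2 = -4)
(h(-87) + 29405) + V(-112) = (-4 + 29405) + (1/3)*(-112)*(-47 + 3*(-112)) = 29401 + (1/3)*(-112)*(-47 - 336) = 29401 + (1/3)*(-112)*(-383) = 29401 + 42896/3 = 131099/3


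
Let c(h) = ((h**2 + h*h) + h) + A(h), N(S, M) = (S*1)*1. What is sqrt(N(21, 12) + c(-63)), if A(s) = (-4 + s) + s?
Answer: sqrt(7766) ≈ 88.125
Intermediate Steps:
N(S, M) = S (N(S, M) = S*1 = S)
A(s) = -4 + 2*s
c(h) = -4 + 2*h**2 + 3*h (c(h) = ((h**2 + h*h) + h) + (-4 + 2*h) = ((h**2 + h**2) + h) + (-4 + 2*h) = (2*h**2 + h) + (-4 + 2*h) = (h + 2*h**2) + (-4 + 2*h) = -4 + 2*h**2 + 3*h)
sqrt(N(21, 12) + c(-63)) = sqrt(21 + (-4 + 2*(-63)**2 + 3*(-63))) = sqrt(21 + (-4 + 2*3969 - 189)) = sqrt(21 + (-4 + 7938 - 189)) = sqrt(21 + 7745) = sqrt(7766)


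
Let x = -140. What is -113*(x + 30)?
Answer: 12430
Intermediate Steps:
-113*(x + 30) = -113*(-140 + 30) = -113*(-110) = 12430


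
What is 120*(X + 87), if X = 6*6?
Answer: 14760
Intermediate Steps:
X = 36
120*(X + 87) = 120*(36 + 87) = 120*123 = 14760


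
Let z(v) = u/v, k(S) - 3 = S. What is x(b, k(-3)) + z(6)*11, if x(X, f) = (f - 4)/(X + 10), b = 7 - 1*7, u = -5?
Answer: -287/30 ≈ -9.5667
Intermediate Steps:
k(S) = 3 + S
b = 0 (b = 7 - 7 = 0)
x(X, f) = (-4 + f)/(10 + X)
z(v) = -5/v
x(b, k(-3)) + z(6)*11 = (-4 + (3 - 3))/(10 + 0) - 5/6*11 = (-4 + 0)/10 - 5*⅙*11 = (⅒)*(-4) - ⅚*11 = -⅖ - 55/6 = -287/30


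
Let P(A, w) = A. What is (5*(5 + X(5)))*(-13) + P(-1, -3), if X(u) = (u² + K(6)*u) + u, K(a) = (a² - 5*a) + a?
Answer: -6176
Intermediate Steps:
K(a) = a² - 4*a
X(u) = u² + 13*u (X(u) = (u² + (6*(-4 + 6))*u) + u = (u² + (6*2)*u) + u = (u² + 12*u) + u = u² + 13*u)
(5*(5 + X(5)))*(-13) + P(-1, -3) = (5*(5 + 5*(13 + 5)))*(-13) - 1 = (5*(5 + 5*18))*(-13) - 1 = (5*(5 + 90))*(-13) - 1 = (5*95)*(-13) - 1 = 475*(-13) - 1 = -6175 - 1 = -6176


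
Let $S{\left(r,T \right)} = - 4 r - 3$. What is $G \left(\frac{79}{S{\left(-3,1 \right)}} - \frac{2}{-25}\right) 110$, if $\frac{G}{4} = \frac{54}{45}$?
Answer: $\frac{350768}{75} \approx 4676.9$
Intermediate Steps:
$S{\left(r,T \right)} = -3 - 4 r$
$G = \frac{24}{5}$ ($G = 4 \cdot \frac{54}{45} = 4 \cdot 54 \cdot \frac{1}{45} = 4 \cdot \frac{6}{5} = \frac{24}{5} \approx 4.8$)
$G \left(\frac{79}{S{\left(-3,1 \right)}} - \frac{2}{-25}\right) 110 = \frac{24 \left(\frac{79}{-3 - -12} - \frac{2}{-25}\right)}{5} \cdot 110 = \frac{24 \left(\frac{79}{-3 + 12} - - \frac{2}{25}\right)}{5} \cdot 110 = \frac{24 \left(\frac{79}{9} + \frac{2}{25}\right)}{5} \cdot 110 = \frac{24}{5} \cdot \frac{1993}{225} \cdot 110 = \frac{15944}{375} \cdot 110 = \frac{350768}{75}$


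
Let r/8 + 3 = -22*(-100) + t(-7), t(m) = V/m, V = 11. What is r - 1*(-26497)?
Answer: 308423/7 ≈ 44060.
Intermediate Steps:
t(m) = 11/m
r = 122944/7 (r = -24 + 8*(-22*(-100) + 11/(-7)) = -24 + 8*(2200 + 11*(-⅐)) = -24 + 8*(2200 - 11/7) = -24 + 8*(15389/7) = -24 + 123112/7 = 122944/7 ≈ 17563.)
r - 1*(-26497) = 122944/7 - 1*(-26497) = 122944/7 + 26497 = 308423/7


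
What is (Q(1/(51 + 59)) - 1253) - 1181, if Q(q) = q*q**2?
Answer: -3239653999/1331000 ≈ -2434.0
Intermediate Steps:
Q(q) = q**3
(Q(1/(51 + 59)) - 1253) - 1181 = ((1/(51 + 59))**3 - 1253) - 1181 = ((1/110)**3 - 1253) - 1181 = (1/1331000 - 1253) - 1181 = -1667742999/1331000 - 1181 = -3239653999/1331000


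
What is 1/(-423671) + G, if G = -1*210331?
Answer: -89111145102/423671 ≈ -2.1033e+5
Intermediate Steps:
G = -210331
1/(-423671) + G = 1/(-423671) - 210331 = -1/423671 - 210331 = -89111145102/423671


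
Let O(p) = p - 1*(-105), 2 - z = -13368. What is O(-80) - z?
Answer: -13345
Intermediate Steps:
z = 13370 (z = 2 - 1*(-13368) = 2 + 13368 = 13370)
O(p) = 105 + p (O(p) = p + 105 = 105 + p)
O(-80) - z = (105 - 80) - 1*13370 = 25 - 13370 = -13345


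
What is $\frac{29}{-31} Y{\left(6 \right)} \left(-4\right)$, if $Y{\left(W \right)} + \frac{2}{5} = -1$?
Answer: $- \frac{812}{155} \approx -5.2387$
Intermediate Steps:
$Y{\left(W \right)} = - \frac{7}{5}$ ($Y{\left(W \right)} = - \frac{2}{5} - 1 = - \frac{7}{5}$)
$\frac{29}{-31} Y{\left(6 \right)} \left(-4\right) = \frac{29}{-31} \left(- \frac{7}{5}\right) \left(-4\right) = 29 \left(- \frac{1}{31}\right) \left(- \frac{7}{5}\right) \left(-4\right) = \left(- \frac{29}{31}\right) \left(- \frac{7}{5}\right) \left(-4\right) = \frac{203}{155} \left(-4\right) = - \frac{812}{155}$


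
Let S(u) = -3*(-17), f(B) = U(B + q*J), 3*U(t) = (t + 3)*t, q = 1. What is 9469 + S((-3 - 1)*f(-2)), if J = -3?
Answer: 9520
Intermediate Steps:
U(t) = t*(3 + t)/3 (U(t) = ((t + 3)*t)/3 = ((3 + t)*t)/3 = (t*(3 + t))/3 = t*(3 + t)/3)
f(B) = B*(-3 + B)/3 (f(B) = (B + 1*(-3))*(3 + (B + 1*(-3)))/3 = (B - 3)*(3 + (B - 3))/3 = (-3 + B)*(3 + (-3 + B))/3 = (-3 + B)*B/3 = B*(-3 + B)/3)
S(u) = 51
9469 + S((-3 - 1)*f(-2)) = 9469 + 51 = 9520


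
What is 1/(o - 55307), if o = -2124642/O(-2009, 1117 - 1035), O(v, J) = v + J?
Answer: -1927/104451947 ≈ -1.8449e-5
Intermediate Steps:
O(v, J) = J + v
o = 2124642/1927 (o = -2124642/((1117 - 1035) - 2009) = -2124642/(82 - 2009) = -2124642/(-1927) = -2124642*(-1/1927) = 2124642/1927 ≈ 1102.6)
1/(o - 55307) = 1/(2124642/1927 - 55307) = 1/(-104451947/1927) = -1927/104451947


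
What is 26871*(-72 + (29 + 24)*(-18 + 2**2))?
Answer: -21872994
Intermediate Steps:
26871*(-72 + (29 + 24)*(-18 + 2**2)) = 26871*(-72 + 53*(-18 + 4)) = 26871*(-72 + 53*(-14)) = 26871*(-72 - 742) = 26871*(-814) = -21872994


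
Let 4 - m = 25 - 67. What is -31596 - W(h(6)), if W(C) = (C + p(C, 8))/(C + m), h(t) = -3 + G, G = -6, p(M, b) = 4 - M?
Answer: -1169056/37 ≈ -31596.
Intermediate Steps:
m = 46 (m = 4 - (25 - 67) = 4 - 1*(-42) = 4 + 42 = 46)
h(t) = -9 (h(t) = -3 - 6 = -9)
W(C) = 4/(46 + C) (W(C) = (C + (4 - C))/(C + 46) = 4/(46 + C))
-31596 - W(h(6)) = -31596 - 4/(46 - 9) = -31596 - 4/37 = -1169056/37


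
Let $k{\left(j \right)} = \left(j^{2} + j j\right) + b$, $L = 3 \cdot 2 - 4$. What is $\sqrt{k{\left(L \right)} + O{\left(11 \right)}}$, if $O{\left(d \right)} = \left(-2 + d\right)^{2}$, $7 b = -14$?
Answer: $\sqrt{87} \approx 9.3274$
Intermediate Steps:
$L = 2$ ($L = 6 - 4 = 2$)
$b = -2$ ($b = \frac{1}{7} \left(-14\right) = -2$)
$k{\left(j \right)} = -2 + 2 j^{2}$ ($k{\left(j \right)} = \left(j^{2} + j j\right) - 2 = \left(j^{2} + j^{2}\right) - 2 = 2 j^{2} - 2 = -2 + 2 j^{2}$)
$\sqrt{k{\left(L \right)} + O{\left(11 \right)}} = \sqrt{\left(-2 + 2 \cdot 2^{2}\right) + \left(-2 + 11\right)^{2}} = \sqrt{\left(-2 + 2 \cdot 4\right) + 9^{2}} = \sqrt{\left(-2 + 8\right) + 81} = \sqrt{6 + 81} = \sqrt{87}$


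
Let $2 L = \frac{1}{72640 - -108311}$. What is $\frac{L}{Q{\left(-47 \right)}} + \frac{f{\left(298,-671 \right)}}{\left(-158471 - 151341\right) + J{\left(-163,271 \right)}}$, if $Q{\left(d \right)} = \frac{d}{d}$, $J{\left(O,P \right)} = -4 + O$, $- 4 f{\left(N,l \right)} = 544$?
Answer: $\frac{49528651}{112182020058} \approx 0.0004415$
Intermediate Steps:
$f{\left(N,l \right)} = -136$ ($f{\left(N,l \right)} = \left(- \frac{1}{4}\right) 544 = -136$)
$Q{\left(d \right)} = 1$
$L = \frac{1}{361902}$ ($L = \frac{1}{2 \left(72640 - -108311\right)} = \frac{1}{2 \left(72640 + 108311\right)} = \frac{1}{2 \cdot 180951} = \frac{1}{2} \cdot \frac{1}{180951} = \frac{1}{361902} \approx 2.7632 \cdot 10^{-6}$)
$\frac{L}{Q{\left(-47 \right)}} + \frac{f{\left(298,-671 \right)}}{\left(-158471 - 151341\right) + J{\left(-163,271 \right)}} = \frac{1}{361902 \cdot 1} - \frac{136}{\left(-158471 - 151341\right) - 167} = \frac{1}{361902} \cdot 1 - \frac{136}{-309812 - 167} = \frac{1}{361902} - \frac{136}{-309979} = \frac{1}{361902} - - \frac{136}{309979} = \frac{1}{361902} + \frac{136}{309979} = \frac{49528651}{112182020058}$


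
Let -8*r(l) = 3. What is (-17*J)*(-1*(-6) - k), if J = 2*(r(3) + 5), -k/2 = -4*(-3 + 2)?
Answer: -4403/2 ≈ -2201.5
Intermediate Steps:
r(l) = -3/8 (r(l) = -⅛*3 = -3/8)
k = -8 (k = -(-8)*(-3 + 2) = -(-8)*(-1) = -2*4 = -8)
J = 37/4 (J = 2*(-3/8 + 5) = 2*(37/8) = 37/4 ≈ 9.2500)
(-17*J)*(-1*(-6) - k) = (-17*37/4)*(-1*(-6) - 1*(-8)) = -629*(6 + 8)/4 = -629/4*14 = -4403/2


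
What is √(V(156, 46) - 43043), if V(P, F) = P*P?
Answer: I*√18707 ≈ 136.77*I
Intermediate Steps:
V(P, F) = P²
√(V(156, 46) - 43043) = √(156² - 43043) = √(24336 - 43043) = √(-18707) = I*√18707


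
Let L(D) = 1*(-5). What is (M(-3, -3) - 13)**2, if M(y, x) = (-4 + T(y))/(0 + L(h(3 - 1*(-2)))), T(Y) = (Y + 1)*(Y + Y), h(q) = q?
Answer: 5329/25 ≈ 213.16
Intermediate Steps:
T(Y) = 2*Y*(1 + Y) (T(Y) = (1 + Y)*(2*Y) = 2*Y*(1 + Y))
L(D) = -5
M(y, x) = 4/5 - 2*y*(1 + y)/5 (M(y, x) = (-4 + 2*y*(1 + y))/(0 - 5) = (-4 + 2*y*(1 + y))/(-5) = (-4 + 2*y*(1 + y))*(-1/5) = 4/5 - 2*y*(1 + y)/5)
(M(-3, -3) - 13)**2 = ((4/5 - 2/5*(-3)*(1 - 3)) - 13)**2 = ((4/5 - 2/5*(-3)*(-2)) - 13)**2 = ((4/5 - 12/5) - 13)**2 = (-8/5 - 13)**2 = (-73/5)**2 = 5329/25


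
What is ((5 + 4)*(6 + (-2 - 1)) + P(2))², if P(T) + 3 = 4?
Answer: 784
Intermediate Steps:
P(T) = 1 (P(T) = -3 + 4 = 1)
((5 + 4)*(6 + (-2 - 1)) + P(2))² = ((5 + 4)*(6 + (-2 - 1)) + 1)² = (9*(6 - 3) + 1)² = (9*3 + 1)² = (27 + 1)² = 28² = 784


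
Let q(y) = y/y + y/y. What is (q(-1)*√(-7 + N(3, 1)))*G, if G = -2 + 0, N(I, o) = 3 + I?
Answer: -4*I ≈ -4.0*I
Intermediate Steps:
q(y) = 2 (q(y) = 1 + 1 = 2)
G = -2
(q(-1)*√(-7 + N(3, 1)))*G = (2*√(-7 + (3 + 3)))*(-2) = (2*√(-7 + 6))*(-2) = (2*√(-1))*(-2) = (2*I)*(-2) = -4*I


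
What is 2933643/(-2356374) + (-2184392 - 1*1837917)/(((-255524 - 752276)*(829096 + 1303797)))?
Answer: -1050990480794067439/844182596689976600 ≈ -1.2450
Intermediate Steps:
2933643/(-2356374) + (-2184392 - 1*1837917)/(((-255524 - 752276)*(829096 + 1303797))) = 2933643*(-1/2356374) + (-2184392 - 1837917)/((-1007800*2132893)) = -977881/785458 - 4022309/(-2149529565400) = -977881/785458 - 4022309*(-1/2149529565400) = -977881/785458 + 4022309/2149529565400 = -1050990480794067439/844182596689976600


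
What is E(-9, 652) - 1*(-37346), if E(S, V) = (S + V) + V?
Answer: 38641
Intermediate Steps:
E(S, V) = S + 2*V
E(-9, 652) - 1*(-37346) = (-9 + 2*652) - 1*(-37346) = (-9 + 1304) + 37346 = 1295 + 37346 = 38641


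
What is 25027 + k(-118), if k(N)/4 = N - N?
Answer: 25027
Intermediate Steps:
k(N) = 0 (k(N) = 4*(N - N) = 4*0 = 0)
25027 + k(-118) = 25027 + 0 = 25027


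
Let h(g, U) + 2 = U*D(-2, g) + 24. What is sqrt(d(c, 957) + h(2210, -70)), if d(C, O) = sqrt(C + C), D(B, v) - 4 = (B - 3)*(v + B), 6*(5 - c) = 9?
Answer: sqrt(772542 + sqrt(7)) ≈ 878.95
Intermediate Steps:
c = 7/2 (c = 5 - 1/6*9 = 5 - 3/2 = 7/2 ≈ 3.5000)
D(B, v) = 4 + (-3 + B)*(B + v) (D(B, v) = 4 + (B - 3)*(v + B) = 4 + (-3 + B)*(B + v))
d(C, O) = sqrt(2)*sqrt(C) (d(C, O) = sqrt(2*C) = sqrt(2)*sqrt(C))
h(g, U) = 22 + U*(14 - 5*g) (h(g, U) = -2 + (U*(4 + (-2)**2 - 3*(-2) - 3*g - 2*g) + 24) = -2 + (U*(4 + 4 + 6 - 3*g - 2*g) + 24) = -2 + (U*(14 - 5*g) + 24) = -2 + (24 + U*(14 - 5*g)) = 22 + U*(14 - 5*g))
sqrt(d(c, 957) + h(2210, -70)) = sqrt(sqrt(2)*sqrt(7/2) + (22 - 1*(-70)*(-14 + 5*2210))) = sqrt(sqrt(2)*(sqrt(14)/2) + (22 - 1*(-70)*(-14 + 11050))) = sqrt(sqrt(7) + (22 - 1*(-70)*11036)) = sqrt(sqrt(7) + (22 + 772520)) = sqrt(sqrt(7) + 772542) = sqrt(772542 + sqrt(7))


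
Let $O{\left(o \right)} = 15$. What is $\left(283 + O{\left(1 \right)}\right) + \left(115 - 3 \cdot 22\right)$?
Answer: $347$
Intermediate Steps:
$\left(283 + O{\left(1 \right)}\right) + \left(115 - 3 \cdot 22\right) = \left(283 + 15\right) + \left(115 - 3 \cdot 22\right) = 298 + \left(115 - 66\right) = 298 + 49 = 347$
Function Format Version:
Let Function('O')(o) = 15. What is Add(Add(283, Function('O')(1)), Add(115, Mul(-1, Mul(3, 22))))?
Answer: 347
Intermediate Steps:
Add(Add(283, Function('O')(1)), Add(115, Mul(-1, Mul(3, 22)))) = Add(Add(283, 15), Add(115, Mul(-1, Mul(3, 22)))) = Add(298, Add(115, Mul(-1, 66))) = Add(298, Add(115, -66)) = Add(298, 49) = 347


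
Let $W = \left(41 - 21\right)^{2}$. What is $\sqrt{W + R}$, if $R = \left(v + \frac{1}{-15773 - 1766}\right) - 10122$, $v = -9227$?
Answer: $\frac{4 i \sqrt{364314092123}}{17539} \approx 137.66 i$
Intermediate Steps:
$R = - \frac{339362112}{17539}$ ($R = \left(-9227 + \frac{1}{-15773 - 1766}\right) - 10122 = \left(-9227 + \frac{1}{-17539}\right) - 10122 = \left(-9227 - \frac{1}{17539}\right) - 10122 = - \frac{161832354}{17539} - 10122 = - \frac{339362112}{17539} \approx -19349.0$)
$W = 400$ ($W = 20^{2} = 400$)
$\sqrt{W + R} = \sqrt{400 - \frac{339362112}{17539}} = \sqrt{- \frac{332346512}{17539}} = \frac{4 i \sqrt{364314092123}}{17539}$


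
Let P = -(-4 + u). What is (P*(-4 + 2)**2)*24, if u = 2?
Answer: 192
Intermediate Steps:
P = 2 (P = -(-4 + 2) = -1*(-2) = 2)
(P*(-4 + 2)**2)*24 = (2*(-4 + 2)**2)*24 = (2*(-2)**2)*24 = (2*4)*24 = 8*24 = 192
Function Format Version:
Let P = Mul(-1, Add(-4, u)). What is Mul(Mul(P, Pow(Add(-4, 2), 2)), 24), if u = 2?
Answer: 192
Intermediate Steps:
P = 2 (P = Mul(-1, Add(-4, 2)) = Mul(-1, -2) = 2)
Mul(Mul(P, Pow(Add(-4, 2), 2)), 24) = Mul(Mul(2, Pow(Add(-4, 2), 2)), 24) = Mul(Mul(2, Pow(-2, 2)), 24) = Mul(Mul(2, 4), 24) = Mul(8, 24) = 192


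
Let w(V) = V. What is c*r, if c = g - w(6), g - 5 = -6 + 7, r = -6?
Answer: 0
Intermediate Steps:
g = 6 (g = 5 + (-6 + 7) = 5 + 1 = 6)
c = 0 (c = 6 - 1*6 = 6 - 6 = 0)
c*r = 0*(-6) = 0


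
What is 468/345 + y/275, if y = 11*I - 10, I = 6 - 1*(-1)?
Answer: 10121/6325 ≈ 1.6002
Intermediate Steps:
I = 7 (I = 6 + 1 = 7)
y = 67 (y = 11*7 - 10 = 77 - 10 = 67)
468/345 + y/275 = 468/345 + 67/275 = 468*(1/345) + 67*(1/275) = 156/115 + 67/275 = 10121/6325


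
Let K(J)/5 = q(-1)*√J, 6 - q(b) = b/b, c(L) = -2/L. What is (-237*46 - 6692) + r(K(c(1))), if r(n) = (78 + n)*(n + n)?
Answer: -20094 + 3900*I*√2 ≈ -20094.0 + 5515.4*I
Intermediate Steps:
q(b) = 5 (q(b) = 6 - b/b = 6 - 1*1 = 6 - 1 = 5)
K(J) = 25*√J (K(J) = 5*(5*√J) = 25*√J)
r(n) = 2*n*(78 + n) (r(n) = (78 + n)*(2*n) = 2*n*(78 + n))
(-237*46 - 6692) + r(K(c(1))) = (-237*46 - 6692) + 2*(25*√(-2/1))*(78 + 25*√(-2/1)) = (-10902 - 6692) + 2*(25*√(-2*1))*(78 + 25*√(-2*1)) = -17594 + 2*(25*√(-2))*(78 + 25*√(-2)) = -17594 + 2*(25*(I*√2))*(78 + 25*(I*√2)) = -17594 + 2*(25*I*√2)*(78 + 25*I*√2) = -17594 + 50*I*√2*(78 + 25*I*√2)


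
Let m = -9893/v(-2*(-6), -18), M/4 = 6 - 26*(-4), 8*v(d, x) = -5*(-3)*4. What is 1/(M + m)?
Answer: -15/13186 ≈ -0.0011376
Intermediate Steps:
v(d, x) = 15/2 (v(d, x) = (-5*(-3)*4)/8 = (15*4)/8 = (⅛)*60 = 15/2)
M = 440 (M = 4*(6 - 26*(-4)) = 4*(6 + 104) = 4*110 = 440)
m = -19786/15 (m = -9893/15/2 = -9893*2/15 = -19786/15 ≈ -1319.1)
1/(M + m) = 1/(440 - 19786/15) = 1/(-13186/15) = -15/13186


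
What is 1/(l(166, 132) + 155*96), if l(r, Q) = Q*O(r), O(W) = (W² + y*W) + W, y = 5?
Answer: 1/3783744 ≈ 2.6429e-7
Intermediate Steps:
O(W) = W² + 6*W (O(W) = (W² + 5*W) + W = W² + 6*W)
l(r, Q) = Q*r*(6 + r) (l(r, Q) = Q*(r*(6 + r)) = Q*r*(6 + r))
1/(l(166, 132) + 155*96) = 1/(132*166*(6 + 166) + 155*96) = 1/(132*166*172 + 14880) = 1/(3768864 + 14880) = 1/3783744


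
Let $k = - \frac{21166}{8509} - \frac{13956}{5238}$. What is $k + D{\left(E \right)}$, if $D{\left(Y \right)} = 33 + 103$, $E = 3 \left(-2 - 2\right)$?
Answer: $\frac{971986700}{7428357} \approx 130.85$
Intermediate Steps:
$E = -12$ ($E = 3 \left(-4\right) = -12$)
$D{\left(Y \right)} = 136$
$k = - \frac{38269852}{7428357}$ ($k = \left(-21166\right) \frac{1}{8509} - \frac{2326}{873} = - \frac{21166}{8509} - \frac{2326}{873} = - \frac{38269852}{7428357} \approx -5.1519$)
$k + D{\left(E \right)} = - \frac{38269852}{7428357} + 136 = \frac{971986700}{7428357}$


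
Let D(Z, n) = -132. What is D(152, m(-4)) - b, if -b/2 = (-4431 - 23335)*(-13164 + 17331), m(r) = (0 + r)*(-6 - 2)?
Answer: -231401976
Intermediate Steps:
m(r) = -8*r (m(r) = r*(-8) = -8*r)
b = 231401844 (b = -2*(-4431 - 23335)*(-13164 + 17331) = -(-55532)*4167 = -2*(-115700922) = 231401844)
D(152, m(-4)) - b = -132 - 1*231401844 = -132 - 231401844 = -231401976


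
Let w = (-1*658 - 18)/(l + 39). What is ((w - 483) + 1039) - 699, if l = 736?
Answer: -111501/775 ≈ -143.87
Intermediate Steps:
w = -676/775 (w = (-1*658 - 18)/(736 + 39) = (-658 - 18)/775 = -676*1/775 = -676/775 ≈ -0.87226)
((w - 483) + 1039) - 699 = ((-676/775 - 483) + 1039) - 699 = (-375001/775 + 1039) - 699 = 430224/775 - 699 = -111501/775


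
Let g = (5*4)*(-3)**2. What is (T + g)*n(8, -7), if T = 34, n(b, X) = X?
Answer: -1498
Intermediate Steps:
g = 180 (g = 20*9 = 180)
(T + g)*n(8, -7) = (34 + 180)*(-7) = 214*(-7) = -1498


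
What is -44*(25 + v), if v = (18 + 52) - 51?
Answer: -1936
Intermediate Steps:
v = 19 (v = 70 - 51 = 19)
-44*(25 + v) = -44*(25 + 19) = -44*44 = -1936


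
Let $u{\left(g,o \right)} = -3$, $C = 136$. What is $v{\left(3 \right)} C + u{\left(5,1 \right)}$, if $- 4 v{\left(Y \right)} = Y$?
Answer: $-105$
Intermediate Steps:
$v{\left(Y \right)} = - \frac{Y}{4}$
$v{\left(3 \right)} C + u{\left(5,1 \right)} = \left(- \frac{1}{4}\right) 3 \cdot 136 - 3 = \left(- \frac{3}{4}\right) 136 - 3 = -102 - 3 = -105$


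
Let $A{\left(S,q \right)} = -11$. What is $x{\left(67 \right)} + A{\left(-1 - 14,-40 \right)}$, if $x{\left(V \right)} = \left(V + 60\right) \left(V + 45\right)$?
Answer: $14213$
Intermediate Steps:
$x{\left(V \right)} = \left(45 + V\right) \left(60 + V\right)$ ($x{\left(V \right)} = \left(60 + V\right) \left(45 + V\right) = \left(45 + V\right) \left(60 + V\right)$)
$x{\left(67 \right)} + A{\left(-1 - 14,-40 \right)} = \left(2700 + 67^{2} + 105 \cdot 67\right) - 11 = \left(2700 + 4489 + 7035\right) - 11 = 14224 - 11 = 14213$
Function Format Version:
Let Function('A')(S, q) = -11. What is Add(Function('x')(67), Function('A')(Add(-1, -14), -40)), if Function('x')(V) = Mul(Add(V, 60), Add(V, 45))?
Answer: 14213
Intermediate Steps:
Function('x')(V) = Mul(Add(45, V), Add(60, V)) (Function('x')(V) = Mul(Add(60, V), Add(45, V)) = Mul(Add(45, V), Add(60, V)))
Add(Function('x')(67), Function('A')(Add(-1, -14), -40)) = Add(Add(2700, Pow(67, 2), Mul(105, 67)), -11) = Add(Add(2700, 4489, 7035), -11) = Add(14224, -11) = 14213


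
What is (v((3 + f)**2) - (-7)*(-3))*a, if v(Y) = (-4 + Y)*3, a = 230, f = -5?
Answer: -4830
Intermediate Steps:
v(Y) = -12 + 3*Y
(v((3 + f)**2) - (-7)*(-3))*a = ((-12 + 3*(3 - 5)**2) - (-7)*(-3))*230 = ((-12 + 3*(-2)**2) - 1*21)*230 = ((-12 + 3*4) - 21)*230 = ((-12 + 12) - 21)*230 = (0 - 21)*230 = -21*230 = -4830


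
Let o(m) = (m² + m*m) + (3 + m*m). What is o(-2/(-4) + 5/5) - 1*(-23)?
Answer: 131/4 ≈ 32.750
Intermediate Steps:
o(m) = 3 + 3*m² (o(m) = (m² + m²) + (3 + m²) = 2*m² + (3 + m²) = 3 + 3*m²)
o(-2/(-4) + 5/5) - 1*(-23) = (3 + 3*(-2/(-4) + 5/5)²) - 1*(-23) = (3 + 3*(-2*(-¼) + 5*(⅕))²) + 23 = (3 + 3*(½ + 1)²) + 23 = (3 + 3*(3/2)²) + 23 = (3 + 3*(9/4)) + 23 = (3 + 27/4) + 23 = 39/4 + 23 = 131/4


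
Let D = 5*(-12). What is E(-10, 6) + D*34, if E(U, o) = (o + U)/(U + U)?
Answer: -10199/5 ≈ -2039.8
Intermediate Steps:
D = -60
E(U, o) = (U + o)/(2*U) (E(U, o) = (U + o)/((2*U)) = (U + o)*(1/(2*U)) = (U + o)/(2*U))
E(-10, 6) + D*34 = (½)*(-10 + 6)/(-10) - 60*34 = (½)*(-⅒)*(-4) - 2040 = ⅕ - 2040 = -10199/5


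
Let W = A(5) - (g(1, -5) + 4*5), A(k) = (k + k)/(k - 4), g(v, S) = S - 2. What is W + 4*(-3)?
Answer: -15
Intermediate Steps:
g(v, S) = -2 + S
A(k) = 2*k/(-4 + k) (A(k) = (2*k)/(-4 + k) = 2*k/(-4 + k))
W = -3 (W = 2*5/(-4 + 5) - ((-2 - 5) + 4*5) = 2*5/1 - (-7 + 20) = 2*5*1 - 1*13 = 10 - 13 = -3)
W + 4*(-3) = -3 + 4*(-3) = -3 - 12 = -15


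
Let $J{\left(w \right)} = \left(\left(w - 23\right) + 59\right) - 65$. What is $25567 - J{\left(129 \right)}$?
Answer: $25467$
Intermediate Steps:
$J{\left(w \right)} = -29 + w$ ($J{\left(w \right)} = \left(\left(w - 23\right) + 59\right) - 65 = \left(\left(-23 + w\right) + 59\right) - 65 = \left(36 + w\right) - 65 = -29 + w$)
$25567 - J{\left(129 \right)} = 25567 - \left(-29 + 129\right) = 25567 - 100 = 25467$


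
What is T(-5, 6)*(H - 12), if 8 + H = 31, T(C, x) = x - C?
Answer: 121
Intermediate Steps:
H = 23 (H = -8 + 31 = 23)
T(-5, 6)*(H - 12) = (6 - 1*(-5))*(23 - 12) = (6 + 5)*11 = 11*11 = 121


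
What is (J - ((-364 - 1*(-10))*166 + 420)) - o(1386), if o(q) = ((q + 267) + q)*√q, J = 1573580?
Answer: 1631924 - 9117*√154 ≈ 1.5188e+6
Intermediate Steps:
o(q) = √q*(267 + 2*q) (o(q) = ((267 + q) + q)*√q = (267 + 2*q)*√q = √q*(267 + 2*q))
(J - ((-364 - 1*(-10))*166 + 420)) - o(1386) = (1573580 - ((-364 - 1*(-10))*166 + 420)) - √1386*(267 + 2*1386) = (1573580 - ((-364 + 10)*166 + 420)) - 3*√154*(267 + 2772) = (1573580 - (-354*166 + 420)) - 3*√154*3039 = (1573580 - (-58764 + 420)) - 9117*√154 = (1573580 - 1*(-58344)) - 9117*√154 = (1573580 + 58344) - 9117*√154 = 1631924 - 9117*√154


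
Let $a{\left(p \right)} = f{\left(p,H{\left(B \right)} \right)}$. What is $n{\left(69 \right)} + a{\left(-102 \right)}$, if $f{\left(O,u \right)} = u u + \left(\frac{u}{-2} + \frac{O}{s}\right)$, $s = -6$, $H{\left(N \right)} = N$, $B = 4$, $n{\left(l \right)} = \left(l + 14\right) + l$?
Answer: $183$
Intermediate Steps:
$n{\left(l \right)} = 14 + 2 l$ ($n{\left(l \right)} = \left(14 + l\right) + l = 14 + 2 l$)
$f{\left(O,u \right)} = u^{2} - \frac{u}{2} - \frac{O}{6}$ ($f{\left(O,u \right)} = u u + \left(\frac{u}{-2} + \frac{O}{-6}\right) = u^{2} + \left(u \left(- \frac{1}{2}\right) + O \left(- \frac{1}{6}\right)\right) = u^{2} - \left(\frac{u}{2} + \frac{O}{6}\right) = u^{2} - \frac{u}{2} - \frac{O}{6}$)
$a{\left(p \right)} = 14 - \frac{p}{6}$ ($a{\left(p \right)} = 4^{2} - 2 - \frac{p}{6} = 16 - 2 - \frac{p}{6} = 14 - \frac{p}{6}$)
$n{\left(69 \right)} + a{\left(-102 \right)} = \left(14 + 2 \cdot 69\right) + \left(14 - -17\right) = \left(14 + 138\right) + \left(14 + 17\right) = 152 + 31 = 183$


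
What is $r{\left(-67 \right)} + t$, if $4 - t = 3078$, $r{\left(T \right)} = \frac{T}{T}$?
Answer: $-3073$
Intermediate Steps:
$r{\left(T \right)} = 1$
$t = -3074$ ($t = 4 - 3078 = -3074$)
$r{\left(-67 \right)} + t = 1 - 3074 = -3073$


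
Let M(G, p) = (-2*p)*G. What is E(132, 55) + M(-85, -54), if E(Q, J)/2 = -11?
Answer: -9202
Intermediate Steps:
E(Q, J) = -22 (E(Q, J) = 2*(-11) = -22)
M(G, p) = -2*G*p
E(132, 55) + M(-85, -54) = -22 - 2*(-85)*(-54) = -22 - 9180 = -9202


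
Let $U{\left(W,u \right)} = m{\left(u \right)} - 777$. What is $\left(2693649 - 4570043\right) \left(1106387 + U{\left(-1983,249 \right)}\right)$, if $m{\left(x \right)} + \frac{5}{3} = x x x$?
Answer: $- \frac{93128383911368}{3} \approx -3.1043 \cdot 10^{13}$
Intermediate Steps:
$m{\left(x \right)} = - \frac{5}{3} + x^{3}$ ($m{\left(x \right)} = - \frac{5}{3} + x x x = - \frac{5}{3} + x^{2} x = - \frac{5}{3} + x^{3}$)
$U{\left(W,u \right)} = - \frac{2336}{3} + u^{3}$ ($U{\left(W,u \right)} = \left(- \frac{5}{3} + u^{3}\right) - 777 = - \frac{2336}{3} + u^{3}$)
$\left(2693649 - 4570043\right) \left(1106387 + U{\left(-1983,249 \right)}\right) = \left(2693649 - 4570043\right) \left(1106387 - \left(\frac{2336}{3} - 249^{3}\right)\right) = - 1876394 \left(1106387 + \left(- \frac{2336}{3} + 15438249\right)\right) = - 1876394 \left(1106387 + \frac{46312411}{3}\right) = \left(-1876394\right) \frac{49631572}{3} = - \frac{93128383911368}{3}$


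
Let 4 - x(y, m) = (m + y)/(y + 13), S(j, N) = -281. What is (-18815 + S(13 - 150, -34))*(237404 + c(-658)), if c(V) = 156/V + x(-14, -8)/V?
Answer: -213072750616/47 ≈ -4.5335e+9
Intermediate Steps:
x(y, m) = 4 - (m + y)/(13 + y) (x(y, m) = 4 - (m + y)/(y + 13) = 4 - (m + y)/(13 + y))
c(V) = 138/V (c(V) = 156/V + ((52 - 1*(-8) + 3*(-14))/(13 - 14))/V = 156/V + ((52 + 8 - 42)/(-1))/V = 156/V + (-1*18)/V = 156/V - 18/V = 138/V)
(-18815 + S(13 - 150, -34))*(237404 + c(-658)) = (-18815 - 281)*(237404 + 138/(-658)) = -19096*(237404 + 138*(-1/658)) = -19096*(237404 - 69/329) = -19096*78105847/329 = -213072750616/47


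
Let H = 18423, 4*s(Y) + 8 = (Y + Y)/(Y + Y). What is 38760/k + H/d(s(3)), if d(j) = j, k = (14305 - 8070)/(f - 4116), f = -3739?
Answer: -518137644/8729 ≈ -59358.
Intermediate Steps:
s(Y) = -7/4 (s(Y) = -2 + ((Y + Y)/(Y + Y))/4 = -2 + ((2*Y)/((2*Y)))/4 = -2 + ((2*Y)*(1/(2*Y)))/4 = -2 + (1/4)*1 = -2 + 1/4 = -7/4)
k = -1247/1571 (k = (14305 - 8070)/(-3739 - 4116) = 6235/(-7855) = 6235*(-1/7855) = -1247/1571 ≈ -0.79376)
38760/k + H/d(s(3)) = 38760/(-1247/1571) + 18423/(-7/4) = 38760*(-1571/1247) + 18423*(-4/7) = -60891960/1247 - 73692/7 = -518137644/8729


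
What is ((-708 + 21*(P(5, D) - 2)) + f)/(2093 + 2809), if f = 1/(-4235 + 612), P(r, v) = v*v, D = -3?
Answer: -1016252/8879973 ≈ -0.11444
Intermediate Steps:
P(r, v) = v²
f = -1/3623 (f = 1/(-3623) = -1/3623 ≈ -0.00027601)
((-708 + 21*(P(5, D) - 2)) + f)/(2093 + 2809) = ((-708 + 21*((-3)² - 2)) - 1/3623)/(2093 + 2809) = ((-708 + 21*(9 - 2)) - 1/3623)/4902 = ((-708 + 21*7) - 1/3623)*(1/4902) = ((-708 + 147) - 1/3623)*(1/4902) = (-561 - 1/3623)*(1/4902) = -2032504/3623*1/4902 = -1016252/8879973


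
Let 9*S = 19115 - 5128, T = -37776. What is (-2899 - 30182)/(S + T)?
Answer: 297729/325997 ≈ 0.91329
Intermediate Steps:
S = 13987/9 (S = (19115 - 5128)/9 = (1/9)*13987 = 13987/9 ≈ 1554.1)
(-2899 - 30182)/(S + T) = (-2899 - 30182)/(13987/9 - 37776) = -33081/(-325997/9) = -33081*(-9/325997) = 297729/325997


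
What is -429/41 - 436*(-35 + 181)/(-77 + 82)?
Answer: -2612041/205 ≈ -12742.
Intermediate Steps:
-429/41 - 436*(-35 + 181)/(-77 + 82) = -429*1/41 - 436/(5/146) = -429/41 - 436/(5*(1/146)) = -429/41 - 436/5/146 = -429/41 - 436*146/5 = -429/41 - 63656/5 = -2612041/205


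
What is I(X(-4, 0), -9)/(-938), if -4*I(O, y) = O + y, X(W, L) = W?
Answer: -13/3752 ≈ -0.0034648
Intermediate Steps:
I(O, y) = -O/4 - y/4 (I(O, y) = -(O + y)/4 = -O/4 - y/4)
I(X(-4, 0), -9)/(-938) = (-1/4*(-4) - 1/4*(-9))/(-938) = (1 + 9/4)*(-1/938) = (13/4)*(-1/938) = -13/3752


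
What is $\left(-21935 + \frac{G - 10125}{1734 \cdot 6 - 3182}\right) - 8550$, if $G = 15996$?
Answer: $- \frac{220156799}{7222} \approx -30484.0$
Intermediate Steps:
$\left(-21935 + \frac{G - 10125}{1734 \cdot 6 - 3182}\right) - 8550 = \left(-21935 + \frac{15996 - 10125}{1734 \cdot 6 - 3182}\right) - 8550 = \left(-21935 + \frac{5871}{10404 - 3182}\right) - 8550 = \left(-21935 + \frac{5871}{7222}\right) - 8550 = - \frac{158408699}{7222} - 8550 = - \frac{220156799}{7222}$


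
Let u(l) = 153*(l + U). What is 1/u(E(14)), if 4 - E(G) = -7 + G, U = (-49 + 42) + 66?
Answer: 1/8568 ≈ 0.00011671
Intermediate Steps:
U = 59 (U = -7 + 66 = 59)
E(G) = 11 - G (E(G) = 4 - (-7 + G) = 4 + (7 - G) = 11 - G)
u(l) = 9027 + 153*l (u(l) = 153*(l + 59) = 153*(59 + l) = 9027 + 153*l)
1/u(E(14)) = 1/(9027 + 153*(11 - 1*14)) = 1/(9027 + 153*(11 - 14)) = 1/(9027 + 153*(-3)) = 1/(9027 - 459) = 1/8568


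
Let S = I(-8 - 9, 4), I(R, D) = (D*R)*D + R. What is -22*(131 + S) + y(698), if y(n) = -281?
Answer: 3195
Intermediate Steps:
I(R, D) = R + R*D² (I(R, D) = R*D² + R = R + R*D²)
S = -289 (S = (-8 - 9)*(1 + 4²) = -17*(1 + 16) = -17*17 = -289)
-22*(131 + S) + y(698) = -22*(131 - 289) - 281 = -22*(-158) - 281 = 3476 - 281 = 3195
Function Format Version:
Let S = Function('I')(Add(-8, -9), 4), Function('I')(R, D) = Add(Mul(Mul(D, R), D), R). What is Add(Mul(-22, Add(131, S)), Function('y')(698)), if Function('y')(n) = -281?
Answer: 3195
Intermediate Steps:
Function('I')(R, D) = Add(R, Mul(R, Pow(D, 2))) (Function('I')(R, D) = Add(Mul(R, Pow(D, 2)), R) = Add(R, Mul(R, Pow(D, 2))))
S = -289 (S = Mul(Add(-8, -9), Add(1, Pow(4, 2))) = Mul(-17, Add(1, 16)) = Mul(-17, 17) = -289)
Add(Mul(-22, Add(131, S)), Function('y')(698)) = Add(Mul(-22, Add(131, -289)), -281) = Add(Mul(-22, -158), -281) = Add(3476, -281) = 3195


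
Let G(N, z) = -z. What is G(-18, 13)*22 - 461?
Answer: -747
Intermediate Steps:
G(-18, 13)*22 - 461 = -1*13*22 - 461 = -13*22 - 461 = -286 - 461 = -747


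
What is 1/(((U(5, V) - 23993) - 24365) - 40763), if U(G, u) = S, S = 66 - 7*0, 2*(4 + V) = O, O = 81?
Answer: -1/89055 ≈ -1.1229e-5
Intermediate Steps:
V = 73/2 (V = -4 + (½)*81 = -4 + 81/2 = 73/2 ≈ 36.500)
S = 66 (S = 66 + 0 = 66)
U(G, u) = 66
1/(((U(5, V) - 23993) - 24365) - 40763) = 1/(((66 - 23993) - 24365) - 40763) = 1/((-23927 - 24365) - 40763) = 1/(-48292 - 40763) = 1/(-89055) = -1/89055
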